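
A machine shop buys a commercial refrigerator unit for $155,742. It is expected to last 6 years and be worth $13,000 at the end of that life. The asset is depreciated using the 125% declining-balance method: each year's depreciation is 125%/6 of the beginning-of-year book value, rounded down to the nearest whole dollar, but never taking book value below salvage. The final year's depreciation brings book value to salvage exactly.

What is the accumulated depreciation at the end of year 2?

$58,132

Depreciable base = $155,742 − $13,000 = $142,742.
Year 1: ⌊$155,742 × 125%/6⌋ = $32,446. Book value $123,296.
Year 2: ⌊$123,296 × 125%/6⌋ = $25,686. Book value $97,610.
Accumulated through year 2 = $155,742 − $97,610 = $58,132.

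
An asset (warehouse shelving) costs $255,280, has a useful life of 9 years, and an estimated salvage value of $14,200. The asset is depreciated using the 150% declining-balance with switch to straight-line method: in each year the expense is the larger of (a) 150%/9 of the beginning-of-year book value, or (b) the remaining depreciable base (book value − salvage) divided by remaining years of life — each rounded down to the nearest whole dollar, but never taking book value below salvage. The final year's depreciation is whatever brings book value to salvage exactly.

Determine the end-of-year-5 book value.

Depreciable base = $255,280 − $14,200 = $241,080.
Year 1: DB = ⌊$255,280 × 150%/9⌋ = $42,546; SL = ⌊$241,080/9⌋ = $26,786 → take DB $42,546. Book value $212,734.
Year 2: DB = ⌊$212,734 × 150%/9⌋ = $35,455; SL = ⌊$198,534/8⌋ = $24,816 → take DB $35,455. Book value $177,279.
Year 3: DB = ⌊$177,279 × 150%/9⌋ = $29,546; SL = ⌊$163,079/7⌋ = $23,297 → take DB $29,546. Book value $147,733.
Year 4: DB = ⌊$147,733 × 150%/9⌋ = $24,622; SL = ⌊$133,533/6⌋ = $22,255 → take DB $24,622. Book value $123,111.
Year 5: DB = ⌊$123,111 × 150%/9⌋ = $20,518; SL = ⌊$108,911/5⌋ = $21,782 → take SL $21,782. Book value $101,329.

$101,329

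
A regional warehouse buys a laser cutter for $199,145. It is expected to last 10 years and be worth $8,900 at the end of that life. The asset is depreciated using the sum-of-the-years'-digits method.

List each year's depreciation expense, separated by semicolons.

Depreciable base = $199,145 − $8,900 = $190,245.
Sum of the years' digits = 10+9+8+7+6+5+4+3+2+1 = 55.
Year 1: $190,245 × 10/55 = $34,590. Book value $164,555.
Year 2: $190,245 × 9/55 = $31,131. Book value $133,424.
Year 3: $190,245 × 8/55 = $27,672. Book value $105,752.
Year 4: $190,245 × 7/55 = $24,213. Book value $81,539.
Year 5: $190,245 × 6/55 = $20,754. Book value $60,785.
Year 6: $190,245 × 5/55 = $17,295. Book value $43,490.
Year 7: $190,245 × 4/55 = $13,836. Book value $29,654.
Year 8: $190,245 × 3/55 = $10,377. Book value $19,277.
Year 9: $190,245 × 2/55 = $6,918. Book value $12,359.
Year 10: $190,245 × 1/55 = $3,459. Book value $8,900.

$34,590; $31,131; $27,672; $24,213; $20,754; $17,295; $13,836; $10,377; $6,918; $3,459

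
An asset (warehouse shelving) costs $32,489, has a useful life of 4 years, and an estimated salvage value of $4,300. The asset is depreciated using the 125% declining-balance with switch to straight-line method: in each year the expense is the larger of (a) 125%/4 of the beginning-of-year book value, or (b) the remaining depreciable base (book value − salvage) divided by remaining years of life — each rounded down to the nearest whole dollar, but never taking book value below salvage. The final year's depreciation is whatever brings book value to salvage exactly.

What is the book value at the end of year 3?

$9,829

Depreciable base = $32,489 − $4,300 = $28,189.
Year 1: DB = ⌊$32,489 × 125%/4⌋ = $10,152; SL = ⌊$28,189/4⌋ = $7,047 → take DB $10,152. Book value $22,337.
Year 2: DB = ⌊$22,337 × 125%/4⌋ = $6,980; SL = ⌊$18,037/3⌋ = $6,012 → take DB $6,980. Book value $15,357.
Year 3: DB = ⌊$15,357 × 125%/4⌋ = $4,799; SL = ⌊$11,057/2⌋ = $5,528 → take SL $5,528. Book value $9,829.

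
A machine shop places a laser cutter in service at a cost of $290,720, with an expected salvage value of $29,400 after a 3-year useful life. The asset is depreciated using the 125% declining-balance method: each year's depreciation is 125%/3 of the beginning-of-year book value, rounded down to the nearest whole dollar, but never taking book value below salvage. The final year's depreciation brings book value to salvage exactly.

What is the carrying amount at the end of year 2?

Depreciable base = $290,720 − $29,400 = $261,320.
Year 1: ⌊$290,720 × 125%/3⌋ = $121,133. Book value $169,587.
Year 2: ⌊$169,587 × 125%/3⌋ = $70,661. Book value $98,926.

$98,926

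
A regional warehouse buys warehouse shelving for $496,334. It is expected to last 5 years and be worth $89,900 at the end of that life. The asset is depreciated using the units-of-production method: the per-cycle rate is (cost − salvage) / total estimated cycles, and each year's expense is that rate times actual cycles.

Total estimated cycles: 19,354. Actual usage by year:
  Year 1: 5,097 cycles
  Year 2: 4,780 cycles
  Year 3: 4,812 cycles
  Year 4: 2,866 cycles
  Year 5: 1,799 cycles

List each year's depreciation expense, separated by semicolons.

$107,037; $100,380; $101,052; $60,186; $37,779

Depreciable base = $496,334 − $89,900 = $406,434.
Rate = $406,434 / 19,354 cycles = $21 per cycle.
Year 1: 5,097 × $21 = $107,037. Book value $389,297.
Year 2: 4,780 × $21 = $100,380. Book value $288,917.
Year 3: 4,812 × $21 = $101,052. Book value $187,865.
Year 4: 2,866 × $21 = $60,186. Book value $127,679.
Year 5: 1,799 × $21 = $37,779. Book value $89,900.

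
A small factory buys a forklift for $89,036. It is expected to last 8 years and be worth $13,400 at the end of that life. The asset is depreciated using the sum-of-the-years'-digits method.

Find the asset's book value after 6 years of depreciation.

$19,703

Depreciable base = $89,036 − $13,400 = $75,636.
Sum of the years' digits = 8+7+6+5+4+3+2+1 = 36.
Year 1: $75,636 × 8/36 = $16,808. Book value $72,228.
Year 2: $75,636 × 7/36 = $14,707. Book value $57,521.
Year 3: $75,636 × 6/36 = $12,606. Book value $44,915.
Year 4: $75,636 × 5/36 = $10,505. Book value $34,410.
Year 5: $75,636 × 4/36 = $8,404. Book value $26,006.
Year 6: $75,636 × 3/36 = $6,303. Book value $19,703.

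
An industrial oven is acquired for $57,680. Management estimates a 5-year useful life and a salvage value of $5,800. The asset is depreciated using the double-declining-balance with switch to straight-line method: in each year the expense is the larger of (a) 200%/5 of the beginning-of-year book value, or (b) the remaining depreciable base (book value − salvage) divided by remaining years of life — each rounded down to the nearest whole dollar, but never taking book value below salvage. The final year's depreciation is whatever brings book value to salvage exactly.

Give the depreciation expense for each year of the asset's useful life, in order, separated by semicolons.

$23,072; $13,843; $8,306; $4,983; $1,676

Depreciable base = $57,680 − $5,800 = $51,880.
Year 1: DB = ⌊$57,680 × 200%/5⌋ = $23,072; SL = ⌊$51,880/5⌋ = $10,376 → take DB $23,072. Book value $34,608.
Year 2: DB = ⌊$34,608 × 200%/5⌋ = $13,843; SL = ⌊$28,808/4⌋ = $7,202 → take DB $13,843. Book value $20,765.
Year 3: DB = ⌊$20,765 × 200%/5⌋ = $8,306; SL = ⌊$14,965/3⌋ = $4,988 → take DB $8,306. Book value $12,459.
Year 4: DB = ⌊$12,459 × 200%/5⌋ = $4,983; SL = ⌊$6,659/2⌋ = $3,329 → take DB $4,983. Book value $7,476.
Year 5 (final): $7,476 − $5,800 = $1,676. Book value $5,800.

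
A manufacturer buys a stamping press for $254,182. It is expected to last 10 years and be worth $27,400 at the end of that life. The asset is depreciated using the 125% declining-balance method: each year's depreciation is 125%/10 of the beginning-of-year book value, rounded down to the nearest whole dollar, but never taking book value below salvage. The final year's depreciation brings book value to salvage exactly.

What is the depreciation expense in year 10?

$49,025

Depreciable base = $254,182 − $27,400 = $226,782.
Year 1: ⌊$254,182 × 125%/10⌋ = $31,772. Book value $222,410.
Year 2: ⌊$222,410 × 125%/10⌋ = $27,801. Book value $194,609.
Year 3: ⌊$194,609 × 125%/10⌋ = $24,326. Book value $170,283.
Year 4: ⌊$170,283 × 125%/10⌋ = $21,285. Book value $148,998.
Year 5: ⌊$148,998 × 125%/10⌋ = $18,624. Book value $130,374.
Year 6: ⌊$130,374 × 125%/10⌋ = $16,296. Book value $114,078.
Year 7: ⌊$114,078 × 125%/10⌋ = $14,259. Book value $99,819.
Year 8: ⌊$99,819 × 125%/10⌋ = $12,477. Book value $87,342.
Year 9: ⌊$87,342 × 125%/10⌋ = $10,917. Book value $76,425.
Year 10 (final): $76,425 − $27,400 = $49,025. Book value $27,400.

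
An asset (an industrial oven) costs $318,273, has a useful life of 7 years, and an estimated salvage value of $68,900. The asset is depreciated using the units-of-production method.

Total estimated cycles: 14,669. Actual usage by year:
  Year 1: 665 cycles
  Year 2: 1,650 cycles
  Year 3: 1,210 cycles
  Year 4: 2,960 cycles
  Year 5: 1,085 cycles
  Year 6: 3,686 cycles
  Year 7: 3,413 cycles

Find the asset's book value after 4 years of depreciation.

Depreciable base = $318,273 − $68,900 = $249,373.
Rate = $249,373 / 14,669 cycles = $17 per cycle.
Year 1: 665 × $17 = $11,305. Book value $306,968.
Year 2: 1,650 × $17 = $28,050. Book value $278,918.
Year 3: 1,210 × $17 = $20,570. Book value $258,348.
Year 4: 2,960 × $17 = $50,320. Book value $208,028.

$208,028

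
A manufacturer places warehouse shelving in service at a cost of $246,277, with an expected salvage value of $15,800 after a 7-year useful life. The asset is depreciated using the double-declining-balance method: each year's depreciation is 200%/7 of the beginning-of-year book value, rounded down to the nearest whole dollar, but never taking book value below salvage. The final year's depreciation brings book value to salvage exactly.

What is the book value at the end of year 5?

$45,793

Depreciable base = $246,277 − $15,800 = $230,477.
Year 1: ⌊$246,277 × 200%/7⌋ = $70,364. Book value $175,913.
Year 2: ⌊$175,913 × 200%/7⌋ = $50,260. Book value $125,653.
Year 3: ⌊$125,653 × 200%/7⌋ = $35,900. Book value $89,753.
Year 4: ⌊$89,753 × 200%/7⌋ = $25,643. Book value $64,110.
Year 5: ⌊$64,110 × 200%/7⌋ = $18,317. Book value $45,793.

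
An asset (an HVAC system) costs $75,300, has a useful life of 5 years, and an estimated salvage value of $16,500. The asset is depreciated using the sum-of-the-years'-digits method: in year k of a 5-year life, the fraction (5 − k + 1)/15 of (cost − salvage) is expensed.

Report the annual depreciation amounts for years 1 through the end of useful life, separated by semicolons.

$19,600; $15,680; $11,760; $7,840; $3,920

Depreciable base = $75,300 − $16,500 = $58,800.
Sum of the years' digits = 5+4+3+2+1 = 15.
Year 1: $58,800 × 5/15 = $19,600. Book value $55,700.
Year 2: $58,800 × 4/15 = $15,680. Book value $40,020.
Year 3: $58,800 × 3/15 = $11,760. Book value $28,260.
Year 4: $58,800 × 2/15 = $7,840. Book value $20,420.
Year 5: $58,800 × 1/15 = $3,920. Book value $16,500.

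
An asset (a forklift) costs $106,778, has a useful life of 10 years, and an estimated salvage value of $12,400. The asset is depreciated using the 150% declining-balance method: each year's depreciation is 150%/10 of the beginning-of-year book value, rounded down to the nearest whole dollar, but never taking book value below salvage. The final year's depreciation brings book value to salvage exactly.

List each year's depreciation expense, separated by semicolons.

$16,016; $13,614; $11,572; $9,836; $8,361; $7,106; $6,040; $5,134; $4,364; $12,335

Depreciable base = $106,778 − $12,400 = $94,378.
Year 1: ⌊$106,778 × 150%/10⌋ = $16,016. Book value $90,762.
Year 2: ⌊$90,762 × 150%/10⌋ = $13,614. Book value $77,148.
Year 3: ⌊$77,148 × 150%/10⌋ = $11,572. Book value $65,576.
Year 4: ⌊$65,576 × 150%/10⌋ = $9,836. Book value $55,740.
Year 5: ⌊$55,740 × 150%/10⌋ = $8,361. Book value $47,379.
Year 6: ⌊$47,379 × 150%/10⌋ = $7,106. Book value $40,273.
Year 7: ⌊$40,273 × 150%/10⌋ = $6,040. Book value $34,233.
Year 8: ⌊$34,233 × 150%/10⌋ = $5,134. Book value $29,099.
Year 9: ⌊$29,099 × 150%/10⌋ = $4,364. Book value $24,735.
Year 10 (final): $24,735 − $12,400 = $12,335. Book value $12,400.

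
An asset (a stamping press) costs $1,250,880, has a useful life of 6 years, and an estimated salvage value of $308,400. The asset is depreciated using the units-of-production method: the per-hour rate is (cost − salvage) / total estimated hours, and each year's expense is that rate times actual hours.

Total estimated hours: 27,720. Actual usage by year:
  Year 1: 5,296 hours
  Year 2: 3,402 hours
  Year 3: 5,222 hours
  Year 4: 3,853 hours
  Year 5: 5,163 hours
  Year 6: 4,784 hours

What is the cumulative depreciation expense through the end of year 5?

Depreciable base = $1,250,880 − $308,400 = $942,480.
Rate = $942,480 / 27,720 hours = $34 per hour.
Year 1: 5,296 × $34 = $180,064. Book value $1,070,816.
Year 2: 3,402 × $34 = $115,668. Book value $955,148.
Year 3: 5,222 × $34 = $177,548. Book value $777,600.
Year 4: 3,853 × $34 = $131,002. Book value $646,598.
Year 5: 5,163 × $34 = $175,542. Book value $471,056.
Accumulated through year 5 = $1,250,880 − $471,056 = $779,824.

$779,824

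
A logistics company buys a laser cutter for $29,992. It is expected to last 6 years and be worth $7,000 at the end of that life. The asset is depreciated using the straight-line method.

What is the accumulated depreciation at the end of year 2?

$7,664

Depreciable base = $29,992 − $7,000 = $22,992.
Annual expense = $22,992 / 6 = $3,832.
End of year 1: book value $26,160.
End of year 2: book value $22,328.
Accumulated through year 2 = $29,992 − $22,328 = $7,664.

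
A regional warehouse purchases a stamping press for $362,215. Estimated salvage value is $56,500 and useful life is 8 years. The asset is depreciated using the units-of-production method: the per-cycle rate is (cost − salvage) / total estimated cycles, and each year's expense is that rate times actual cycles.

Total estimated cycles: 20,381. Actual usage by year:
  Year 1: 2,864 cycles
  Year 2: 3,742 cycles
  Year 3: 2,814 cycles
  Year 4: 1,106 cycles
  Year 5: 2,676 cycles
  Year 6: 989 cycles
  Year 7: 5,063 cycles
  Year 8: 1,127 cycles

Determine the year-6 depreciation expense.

Depreciable base = $362,215 − $56,500 = $305,715.
Rate = $305,715 / 20,381 cycles = $15 per cycle.
Year 1: 2,864 × $15 = $42,960. Book value $319,255.
Year 2: 3,742 × $15 = $56,130. Book value $263,125.
Year 3: 2,814 × $15 = $42,210. Book value $220,915.
Year 4: 1,106 × $15 = $16,590. Book value $204,325.
Year 5: 2,676 × $15 = $40,140. Book value $164,185.
Year 6: 989 × $15 = $14,835. Book value $149,350.

$14,835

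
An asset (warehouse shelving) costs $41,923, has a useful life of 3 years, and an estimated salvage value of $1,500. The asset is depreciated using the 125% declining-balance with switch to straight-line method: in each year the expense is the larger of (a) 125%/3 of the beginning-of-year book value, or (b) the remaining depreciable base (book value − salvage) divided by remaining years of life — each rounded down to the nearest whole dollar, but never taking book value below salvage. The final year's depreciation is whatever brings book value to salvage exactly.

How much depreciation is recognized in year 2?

$11,478

Depreciable base = $41,923 − $1,500 = $40,423.
Year 1: DB = ⌊$41,923 × 125%/3⌋ = $17,467; SL = ⌊$40,423/3⌋ = $13,474 → take DB $17,467. Book value $24,456.
Year 2: DB = ⌊$24,456 × 125%/3⌋ = $10,190; SL = ⌊$22,956/2⌋ = $11,478 → take SL $11,478. Book value $12,978.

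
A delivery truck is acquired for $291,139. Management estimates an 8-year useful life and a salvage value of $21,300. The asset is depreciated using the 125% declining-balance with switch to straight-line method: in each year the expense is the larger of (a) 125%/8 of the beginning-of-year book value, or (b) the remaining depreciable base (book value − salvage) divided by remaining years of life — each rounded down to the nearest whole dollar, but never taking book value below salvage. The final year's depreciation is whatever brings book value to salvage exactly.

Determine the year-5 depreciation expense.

$30,716

Depreciable base = $291,139 − $21,300 = $269,839.
Year 1: DB = ⌊$291,139 × 125%/8⌋ = $45,490; SL = ⌊$269,839/8⌋ = $33,729 → take DB $45,490. Book value $245,649.
Year 2: DB = ⌊$245,649 × 125%/8⌋ = $38,382; SL = ⌊$224,349/7⌋ = $32,049 → take DB $38,382. Book value $207,267.
Year 3: DB = ⌊$207,267 × 125%/8⌋ = $32,385; SL = ⌊$185,967/6⌋ = $30,994 → take DB $32,385. Book value $174,882.
Year 4: DB = ⌊$174,882 × 125%/8⌋ = $27,325; SL = ⌊$153,582/5⌋ = $30,716 → take SL $30,716. Book value $144,166.
Year 5: DB = ⌊$144,166 × 125%/8⌋ = $22,525; SL = ⌊$122,866/4⌋ = $30,716 → take SL $30,716. Book value $113,450.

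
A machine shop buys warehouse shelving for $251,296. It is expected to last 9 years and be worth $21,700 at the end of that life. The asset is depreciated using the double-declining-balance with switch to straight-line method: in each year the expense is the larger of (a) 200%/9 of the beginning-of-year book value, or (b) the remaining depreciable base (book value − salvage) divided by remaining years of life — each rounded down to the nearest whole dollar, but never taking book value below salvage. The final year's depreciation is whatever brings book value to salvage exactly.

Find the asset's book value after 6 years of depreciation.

Depreciable base = $251,296 − $21,700 = $229,596.
Year 1: DB = ⌊$251,296 × 200%/9⌋ = $55,843; SL = ⌊$229,596/9⌋ = $25,510 → take DB $55,843. Book value $195,453.
Year 2: DB = ⌊$195,453 × 200%/9⌋ = $43,434; SL = ⌊$173,753/8⌋ = $21,719 → take DB $43,434. Book value $152,019.
Year 3: DB = ⌊$152,019 × 200%/9⌋ = $33,782; SL = ⌊$130,319/7⌋ = $18,617 → take DB $33,782. Book value $118,237.
Year 4: DB = ⌊$118,237 × 200%/9⌋ = $26,274; SL = ⌊$96,537/6⌋ = $16,089 → take DB $26,274. Book value $91,963.
Year 5: DB = ⌊$91,963 × 200%/9⌋ = $20,436; SL = ⌊$70,263/5⌋ = $14,052 → take DB $20,436. Book value $71,527.
Year 6: DB = ⌊$71,527 × 200%/9⌋ = $15,894; SL = ⌊$49,827/4⌋ = $12,456 → take DB $15,894. Book value $55,633.

$55,633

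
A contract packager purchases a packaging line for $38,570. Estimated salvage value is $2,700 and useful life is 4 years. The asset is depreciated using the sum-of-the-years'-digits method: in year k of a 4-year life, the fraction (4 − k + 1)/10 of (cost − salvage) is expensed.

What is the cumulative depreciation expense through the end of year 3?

Depreciable base = $38,570 − $2,700 = $35,870.
Sum of the years' digits = 4+3+2+1 = 10.
Year 1: $35,870 × 4/10 = $14,348. Book value $24,222.
Year 2: $35,870 × 3/10 = $10,761. Book value $13,461.
Year 3: $35,870 × 2/10 = $7,174. Book value $6,287.
Accumulated through year 3 = $38,570 − $6,287 = $32,283.

$32,283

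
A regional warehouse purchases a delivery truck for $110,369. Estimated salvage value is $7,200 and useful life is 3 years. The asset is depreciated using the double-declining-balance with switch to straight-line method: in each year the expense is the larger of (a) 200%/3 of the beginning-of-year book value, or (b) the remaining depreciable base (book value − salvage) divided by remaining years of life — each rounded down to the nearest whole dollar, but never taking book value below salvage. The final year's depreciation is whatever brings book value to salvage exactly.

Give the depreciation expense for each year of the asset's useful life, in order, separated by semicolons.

Depreciable base = $110,369 − $7,200 = $103,169.
Year 1: DB = ⌊$110,369 × 200%/3⌋ = $73,579; SL = ⌊$103,169/3⌋ = $34,389 → take DB $73,579. Book value $36,790.
Year 2: DB = ⌊$36,790 × 200%/3⌋ = $24,526; SL = ⌊$29,590/2⌋ = $14,795 → take DB $24,526. Book value $12,264.
Year 3 (final): $12,264 − $7,200 = $5,064. Book value $7,200.

$73,579; $24,526; $5,064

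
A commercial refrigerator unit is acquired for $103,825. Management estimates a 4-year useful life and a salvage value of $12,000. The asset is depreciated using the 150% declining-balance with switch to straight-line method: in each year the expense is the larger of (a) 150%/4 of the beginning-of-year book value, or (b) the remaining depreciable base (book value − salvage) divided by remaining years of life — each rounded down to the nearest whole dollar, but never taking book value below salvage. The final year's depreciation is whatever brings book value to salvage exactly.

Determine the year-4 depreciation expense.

$13,349

Depreciable base = $103,825 − $12,000 = $91,825.
Year 1: DB = ⌊$103,825 × 150%/4⌋ = $38,934; SL = ⌊$91,825/4⌋ = $22,956 → take DB $38,934. Book value $64,891.
Year 2: DB = ⌊$64,891 × 150%/4⌋ = $24,334; SL = ⌊$52,891/3⌋ = $17,630 → take DB $24,334. Book value $40,557.
Year 3: DB = ⌊$40,557 × 150%/4⌋ = $15,208; SL = ⌊$28,557/2⌋ = $14,278 → take DB $15,208. Book value $25,349.
Year 4 (final): $25,349 − $12,000 = $13,349. Book value $12,000.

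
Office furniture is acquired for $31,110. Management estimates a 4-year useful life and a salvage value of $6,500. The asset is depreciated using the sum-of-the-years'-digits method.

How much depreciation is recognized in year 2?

Depreciable base = $31,110 − $6,500 = $24,610.
Sum of the years' digits = 4+3+2+1 = 10.
Year 1: $24,610 × 4/10 = $9,844. Book value $21,266.
Year 2: $24,610 × 3/10 = $7,383. Book value $13,883.

$7,383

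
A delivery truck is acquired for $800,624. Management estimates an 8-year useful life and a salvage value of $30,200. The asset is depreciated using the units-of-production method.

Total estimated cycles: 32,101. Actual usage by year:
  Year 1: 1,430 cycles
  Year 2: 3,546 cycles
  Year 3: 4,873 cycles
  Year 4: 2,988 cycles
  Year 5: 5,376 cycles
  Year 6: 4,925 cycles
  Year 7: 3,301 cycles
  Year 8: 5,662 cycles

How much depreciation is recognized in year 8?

Depreciable base = $800,624 − $30,200 = $770,424.
Rate = $770,424 / 32,101 cycles = $24 per cycle.
Year 1: 1,430 × $24 = $34,320. Book value $766,304.
Year 2: 3,546 × $24 = $85,104. Book value $681,200.
Year 3: 4,873 × $24 = $116,952. Book value $564,248.
Year 4: 2,988 × $24 = $71,712. Book value $492,536.
Year 5: 5,376 × $24 = $129,024. Book value $363,512.
Year 6: 4,925 × $24 = $118,200. Book value $245,312.
Year 7: 3,301 × $24 = $79,224. Book value $166,088.
Year 8: 5,662 × $24 = $135,888. Book value $30,200.

$135,888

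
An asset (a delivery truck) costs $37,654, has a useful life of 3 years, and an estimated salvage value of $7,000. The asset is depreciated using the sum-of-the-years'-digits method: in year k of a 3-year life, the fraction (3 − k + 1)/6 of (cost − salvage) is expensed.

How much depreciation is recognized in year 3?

$5,109

Depreciable base = $37,654 − $7,000 = $30,654.
Sum of the years' digits = 3+2+1 = 6.
Year 1: $30,654 × 3/6 = $15,327. Book value $22,327.
Year 2: $30,654 × 2/6 = $10,218. Book value $12,109.
Year 3: $30,654 × 1/6 = $5,109. Book value $7,000.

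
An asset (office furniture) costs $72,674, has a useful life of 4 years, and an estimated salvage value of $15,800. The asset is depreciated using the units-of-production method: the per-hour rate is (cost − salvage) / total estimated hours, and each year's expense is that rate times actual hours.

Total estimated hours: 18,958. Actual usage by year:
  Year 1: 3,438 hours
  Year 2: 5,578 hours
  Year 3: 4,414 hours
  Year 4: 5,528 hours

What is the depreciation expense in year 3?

Depreciable base = $72,674 − $15,800 = $56,874.
Rate = $56,874 / 18,958 hours = $3 per hour.
Year 1: 3,438 × $3 = $10,314. Book value $62,360.
Year 2: 5,578 × $3 = $16,734. Book value $45,626.
Year 3: 4,414 × $3 = $13,242. Book value $32,384.

$13,242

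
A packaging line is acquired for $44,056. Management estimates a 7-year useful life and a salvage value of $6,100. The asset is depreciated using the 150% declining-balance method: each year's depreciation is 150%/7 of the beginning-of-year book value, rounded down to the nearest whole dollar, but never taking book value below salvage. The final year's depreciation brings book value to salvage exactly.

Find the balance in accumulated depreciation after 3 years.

$22,685

Depreciable base = $44,056 − $6,100 = $37,956.
Year 1: ⌊$44,056 × 150%/7⌋ = $9,440. Book value $34,616.
Year 2: ⌊$34,616 × 150%/7⌋ = $7,417. Book value $27,199.
Year 3: ⌊$27,199 × 150%/7⌋ = $5,828. Book value $21,371.
Accumulated through year 3 = $44,056 − $21,371 = $22,685.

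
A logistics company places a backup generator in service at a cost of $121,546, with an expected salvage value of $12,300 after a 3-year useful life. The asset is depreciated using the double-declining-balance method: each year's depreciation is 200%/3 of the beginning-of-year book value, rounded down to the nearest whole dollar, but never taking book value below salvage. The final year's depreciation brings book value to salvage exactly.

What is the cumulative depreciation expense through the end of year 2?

Depreciable base = $121,546 − $12,300 = $109,246.
Year 1: ⌊$121,546 × 200%/3⌋ = $81,030. Book value $40,516.
Year 2: ⌊$40,516 × 200%/3⌋ = $27,010. Book value $13,506.
Accumulated through year 2 = $121,546 − $13,506 = $108,040.

$108,040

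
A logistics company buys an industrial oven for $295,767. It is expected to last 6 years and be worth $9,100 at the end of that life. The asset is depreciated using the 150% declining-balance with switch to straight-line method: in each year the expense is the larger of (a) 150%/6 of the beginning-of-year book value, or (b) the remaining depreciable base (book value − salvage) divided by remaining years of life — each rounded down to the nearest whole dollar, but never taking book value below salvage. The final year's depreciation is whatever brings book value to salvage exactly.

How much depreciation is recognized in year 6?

Depreciable base = $295,767 − $9,100 = $286,667.
Year 1: DB = ⌊$295,767 × 150%/6⌋ = $73,941; SL = ⌊$286,667/6⌋ = $47,777 → take DB $73,941. Book value $221,826.
Year 2: DB = ⌊$221,826 × 150%/6⌋ = $55,456; SL = ⌊$212,726/5⌋ = $42,545 → take DB $55,456. Book value $166,370.
Year 3: DB = ⌊$166,370 × 150%/6⌋ = $41,592; SL = ⌊$157,270/4⌋ = $39,317 → take DB $41,592. Book value $124,778.
Year 4: DB = ⌊$124,778 × 150%/6⌋ = $31,194; SL = ⌊$115,678/3⌋ = $38,559 → take SL $38,559. Book value $86,219.
Year 5: DB = ⌊$86,219 × 150%/6⌋ = $21,554; SL = ⌊$77,119/2⌋ = $38,559 → take SL $38,559. Book value $47,660.
Year 6 (final): $47,660 − $9,100 = $38,560. Book value $9,100.

$38,560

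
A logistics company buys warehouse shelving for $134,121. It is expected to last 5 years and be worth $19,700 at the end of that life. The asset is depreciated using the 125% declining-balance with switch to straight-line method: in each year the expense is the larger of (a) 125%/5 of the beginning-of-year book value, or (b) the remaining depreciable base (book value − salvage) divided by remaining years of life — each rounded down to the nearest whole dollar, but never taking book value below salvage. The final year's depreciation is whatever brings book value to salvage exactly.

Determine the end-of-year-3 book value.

$56,583

Depreciable base = $134,121 − $19,700 = $114,421.
Year 1: DB = ⌊$134,121 × 125%/5⌋ = $33,530; SL = ⌊$114,421/5⌋ = $22,884 → take DB $33,530. Book value $100,591.
Year 2: DB = ⌊$100,591 × 125%/5⌋ = $25,147; SL = ⌊$80,891/4⌋ = $20,222 → take DB $25,147. Book value $75,444.
Year 3: DB = ⌊$75,444 × 125%/5⌋ = $18,861; SL = ⌊$55,744/3⌋ = $18,581 → take DB $18,861. Book value $56,583.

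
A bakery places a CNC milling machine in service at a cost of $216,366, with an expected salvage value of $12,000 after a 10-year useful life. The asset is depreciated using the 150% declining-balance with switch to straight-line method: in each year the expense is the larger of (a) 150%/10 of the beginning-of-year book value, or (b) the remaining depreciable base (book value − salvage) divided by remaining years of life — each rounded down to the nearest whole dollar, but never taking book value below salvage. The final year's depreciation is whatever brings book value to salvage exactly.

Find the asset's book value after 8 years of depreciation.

Depreciable base = $216,366 − $12,000 = $204,366.
Year 1: DB = ⌊$216,366 × 150%/10⌋ = $32,454; SL = ⌊$204,366/10⌋ = $20,436 → take DB $32,454. Book value $183,912.
Year 2: DB = ⌊$183,912 × 150%/10⌋ = $27,586; SL = ⌊$171,912/9⌋ = $19,101 → take DB $27,586. Book value $156,326.
Year 3: DB = ⌊$156,326 × 150%/10⌋ = $23,448; SL = ⌊$144,326/8⌋ = $18,040 → take DB $23,448. Book value $132,878.
Year 4: DB = ⌊$132,878 × 150%/10⌋ = $19,931; SL = ⌊$120,878/7⌋ = $17,268 → take DB $19,931. Book value $112,947.
Year 5: DB = ⌊$112,947 × 150%/10⌋ = $16,942; SL = ⌊$100,947/6⌋ = $16,824 → take DB $16,942. Book value $96,005.
Year 6: DB = ⌊$96,005 × 150%/10⌋ = $14,400; SL = ⌊$84,005/5⌋ = $16,801 → take SL $16,801. Book value $79,204.
Year 7: DB = ⌊$79,204 × 150%/10⌋ = $11,880; SL = ⌊$67,204/4⌋ = $16,801 → take SL $16,801. Book value $62,403.
Year 8: DB = ⌊$62,403 × 150%/10⌋ = $9,360; SL = ⌊$50,403/3⌋ = $16,801 → take SL $16,801. Book value $45,602.

$45,602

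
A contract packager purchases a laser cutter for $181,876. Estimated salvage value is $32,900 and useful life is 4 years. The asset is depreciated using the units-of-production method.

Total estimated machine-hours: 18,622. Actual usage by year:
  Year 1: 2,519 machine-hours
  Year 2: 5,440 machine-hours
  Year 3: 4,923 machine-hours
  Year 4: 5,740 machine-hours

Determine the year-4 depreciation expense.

$45,920

Depreciable base = $181,876 − $32,900 = $148,976.
Rate = $148,976 / 18,622 machine-hours = $8 per machine-hour.
Year 1: 2,519 × $8 = $20,152. Book value $161,724.
Year 2: 5,440 × $8 = $43,520. Book value $118,204.
Year 3: 4,923 × $8 = $39,384. Book value $78,820.
Year 4: 5,740 × $8 = $45,920. Book value $32,900.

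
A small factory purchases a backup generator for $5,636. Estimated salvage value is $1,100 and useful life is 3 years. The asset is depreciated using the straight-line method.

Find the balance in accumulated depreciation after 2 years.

Depreciable base = $5,636 − $1,100 = $4,536.
Annual expense = $4,536 / 3 = $1,512.
End of year 1: book value $4,124.
End of year 2: book value $2,612.
Accumulated through year 2 = $5,636 − $2,612 = $3,024.

$3,024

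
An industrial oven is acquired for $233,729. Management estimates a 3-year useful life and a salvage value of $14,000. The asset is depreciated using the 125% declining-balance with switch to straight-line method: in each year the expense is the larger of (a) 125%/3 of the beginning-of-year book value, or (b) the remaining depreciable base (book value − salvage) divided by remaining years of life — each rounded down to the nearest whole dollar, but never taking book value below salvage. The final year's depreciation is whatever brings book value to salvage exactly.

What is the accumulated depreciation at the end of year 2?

Depreciable base = $233,729 − $14,000 = $219,729.
Year 1: DB = ⌊$233,729 × 125%/3⌋ = $97,387; SL = ⌊$219,729/3⌋ = $73,243 → take DB $97,387. Book value $136,342.
Year 2: DB = ⌊$136,342 × 125%/3⌋ = $56,809; SL = ⌊$122,342/2⌋ = $61,171 → take SL $61,171. Book value $75,171.
Accumulated through year 2 = $233,729 − $75,171 = $158,558.

$158,558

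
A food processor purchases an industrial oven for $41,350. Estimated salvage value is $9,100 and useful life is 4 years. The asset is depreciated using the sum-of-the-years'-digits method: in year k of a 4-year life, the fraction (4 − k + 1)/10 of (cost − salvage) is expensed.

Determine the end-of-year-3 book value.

Depreciable base = $41,350 − $9,100 = $32,250.
Sum of the years' digits = 4+3+2+1 = 10.
Year 1: $32,250 × 4/10 = $12,900. Book value $28,450.
Year 2: $32,250 × 3/10 = $9,675. Book value $18,775.
Year 3: $32,250 × 2/10 = $6,450. Book value $12,325.

$12,325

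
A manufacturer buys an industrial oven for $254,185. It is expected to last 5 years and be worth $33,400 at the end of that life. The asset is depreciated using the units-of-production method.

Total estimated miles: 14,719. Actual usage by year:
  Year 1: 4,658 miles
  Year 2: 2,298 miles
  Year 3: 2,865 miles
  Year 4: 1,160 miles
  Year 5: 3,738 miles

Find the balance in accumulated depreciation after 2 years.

Depreciable base = $254,185 − $33,400 = $220,785.
Rate = $220,785 / 14,719 miles = $15 per mile.
Year 1: 4,658 × $15 = $69,870. Book value $184,315.
Year 2: 2,298 × $15 = $34,470. Book value $149,845.
Accumulated through year 2 = $254,185 − $149,845 = $104,340.

$104,340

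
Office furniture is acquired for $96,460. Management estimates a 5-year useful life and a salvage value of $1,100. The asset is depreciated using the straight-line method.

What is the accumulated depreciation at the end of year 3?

Depreciable base = $96,460 − $1,100 = $95,360.
Annual expense = $95,360 / 5 = $19,072.
End of year 1: book value $77,388.
End of year 2: book value $58,316.
End of year 3: book value $39,244.
Accumulated through year 3 = $96,460 − $39,244 = $57,216.

$57,216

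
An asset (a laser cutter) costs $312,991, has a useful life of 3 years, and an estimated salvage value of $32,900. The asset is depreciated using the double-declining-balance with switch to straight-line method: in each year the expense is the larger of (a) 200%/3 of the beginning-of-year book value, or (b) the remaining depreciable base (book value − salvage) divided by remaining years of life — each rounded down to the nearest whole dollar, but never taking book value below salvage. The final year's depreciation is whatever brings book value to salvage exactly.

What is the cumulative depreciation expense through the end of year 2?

Depreciable base = $312,991 − $32,900 = $280,091.
Year 1: DB = ⌊$312,991 × 200%/3⌋ = $208,660; SL = ⌊$280,091/3⌋ = $93,363 → take DB $208,660. Book value $104,331.
Year 2: DB = ⌊$104,331 × 200%/3⌋ = $69,554; SL = ⌊$71,431/2⌋ = $35,715 → take DB $69,554. Book value $34,777.
Accumulated through year 2 = $312,991 − $34,777 = $278,214.

$278,214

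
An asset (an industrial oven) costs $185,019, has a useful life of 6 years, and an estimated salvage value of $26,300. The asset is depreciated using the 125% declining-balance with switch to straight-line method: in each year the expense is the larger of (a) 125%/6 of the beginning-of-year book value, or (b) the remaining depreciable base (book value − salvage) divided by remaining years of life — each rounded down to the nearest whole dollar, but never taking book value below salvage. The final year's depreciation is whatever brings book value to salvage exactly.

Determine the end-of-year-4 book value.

Depreciable base = $185,019 − $26,300 = $158,719.
Year 1: DB = ⌊$185,019 × 125%/6⌋ = $38,545; SL = ⌊$158,719/6⌋ = $26,453 → take DB $38,545. Book value $146,474.
Year 2: DB = ⌊$146,474 × 125%/6⌋ = $30,515; SL = ⌊$120,174/5⌋ = $24,034 → take DB $30,515. Book value $115,959.
Year 3: DB = ⌊$115,959 × 125%/6⌋ = $24,158; SL = ⌊$89,659/4⌋ = $22,414 → take DB $24,158. Book value $91,801.
Year 4: DB = ⌊$91,801 × 125%/6⌋ = $19,125; SL = ⌊$65,501/3⌋ = $21,833 → take SL $21,833. Book value $69,968.

$69,968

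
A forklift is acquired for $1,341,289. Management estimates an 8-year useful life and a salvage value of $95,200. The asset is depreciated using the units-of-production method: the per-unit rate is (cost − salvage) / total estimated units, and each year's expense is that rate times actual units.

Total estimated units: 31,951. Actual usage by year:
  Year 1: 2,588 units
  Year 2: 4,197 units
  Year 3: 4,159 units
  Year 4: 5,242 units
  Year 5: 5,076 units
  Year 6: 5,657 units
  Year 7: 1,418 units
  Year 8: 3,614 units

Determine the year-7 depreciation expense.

$55,302

Depreciable base = $1,341,289 − $95,200 = $1,246,089.
Rate = $1,246,089 / 31,951 units = $39 per unit.
Year 1: 2,588 × $39 = $100,932. Book value $1,240,357.
Year 2: 4,197 × $39 = $163,683. Book value $1,076,674.
Year 3: 4,159 × $39 = $162,201. Book value $914,473.
Year 4: 5,242 × $39 = $204,438. Book value $710,035.
Year 5: 5,076 × $39 = $197,964. Book value $512,071.
Year 6: 5,657 × $39 = $220,623. Book value $291,448.
Year 7: 1,418 × $39 = $55,302. Book value $236,146.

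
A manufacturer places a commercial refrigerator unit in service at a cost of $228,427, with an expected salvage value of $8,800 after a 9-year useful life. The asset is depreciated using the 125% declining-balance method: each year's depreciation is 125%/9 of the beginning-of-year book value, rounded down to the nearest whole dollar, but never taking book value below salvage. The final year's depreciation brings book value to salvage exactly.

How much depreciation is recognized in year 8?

Depreciable base = $228,427 − $8,800 = $219,627.
Year 1: ⌊$228,427 × 125%/9⌋ = $31,725. Book value $196,702.
Year 2: ⌊$196,702 × 125%/9⌋ = $27,319. Book value $169,383.
Year 3: ⌊$169,383 × 125%/9⌋ = $23,525. Book value $145,858.
Year 4: ⌊$145,858 × 125%/9⌋ = $20,258. Book value $125,600.
Year 5: ⌊$125,600 × 125%/9⌋ = $17,444. Book value $108,156.
Year 6: ⌊$108,156 × 125%/9⌋ = $15,021. Book value $93,135.
Year 7: ⌊$93,135 × 125%/9⌋ = $12,935. Book value $80,200.
Year 8: ⌊$80,200 × 125%/9⌋ = $11,138. Book value $69,062.

$11,138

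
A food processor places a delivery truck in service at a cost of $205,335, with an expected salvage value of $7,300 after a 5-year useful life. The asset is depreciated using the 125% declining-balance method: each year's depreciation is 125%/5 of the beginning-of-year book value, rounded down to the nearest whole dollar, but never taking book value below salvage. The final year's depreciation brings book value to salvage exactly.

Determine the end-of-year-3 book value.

$86,627

Depreciable base = $205,335 − $7,300 = $198,035.
Year 1: ⌊$205,335 × 125%/5⌋ = $51,333. Book value $154,002.
Year 2: ⌊$154,002 × 125%/5⌋ = $38,500. Book value $115,502.
Year 3: ⌊$115,502 × 125%/5⌋ = $28,875. Book value $86,627.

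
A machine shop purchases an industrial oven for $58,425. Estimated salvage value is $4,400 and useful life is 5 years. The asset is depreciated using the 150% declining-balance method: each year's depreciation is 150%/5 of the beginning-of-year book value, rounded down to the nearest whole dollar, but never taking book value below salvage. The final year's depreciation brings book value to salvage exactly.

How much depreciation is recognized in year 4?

$6,012

Depreciable base = $58,425 − $4,400 = $54,025.
Year 1: ⌊$58,425 × 150%/5⌋ = $17,527. Book value $40,898.
Year 2: ⌊$40,898 × 150%/5⌋ = $12,269. Book value $28,629.
Year 3: ⌊$28,629 × 150%/5⌋ = $8,588. Book value $20,041.
Year 4: ⌊$20,041 × 150%/5⌋ = $6,012. Book value $14,029.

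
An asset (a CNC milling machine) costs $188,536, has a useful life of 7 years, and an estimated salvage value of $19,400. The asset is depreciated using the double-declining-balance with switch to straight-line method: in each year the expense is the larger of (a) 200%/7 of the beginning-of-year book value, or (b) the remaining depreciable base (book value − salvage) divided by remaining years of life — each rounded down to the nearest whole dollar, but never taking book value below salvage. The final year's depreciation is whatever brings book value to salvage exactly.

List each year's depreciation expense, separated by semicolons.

Depreciable base = $188,536 − $19,400 = $169,136.
Year 1: DB = ⌊$188,536 × 200%/7⌋ = $53,867; SL = ⌊$169,136/7⌋ = $24,162 → take DB $53,867. Book value $134,669.
Year 2: DB = ⌊$134,669 × 200%/7⌋ = $38,476; SL = ⌊$115,269/6⌋ = $19,211 → take DB $38,476. Book value $96,193.
Year 3: DB = ⌊$96,193 × 200%/7⌋ = $27,483; SL = ⌊$76,793/5⌋ = $15,358 → take DB $27,483. Book value $68,710.
Year 4: DB = ⌊$68,710 × 200%/7⌋ = $19,631; SL = ⌊$49,310/4⌋ = $12,327 → take DB $19,631. Book value $49,079.
Year 5: DB = ⌊$49,079 × 200%/7⌋ = $14,022; SL = ⌊$29,679/3⌋ = $9,893 → take DB $14,022. Book value $35,057.
Year 6: DB = ⌊$35,057 × 200%/7⌋ = $10,016; SL = ⌊$15,657/2⌋ = $7,828 → take DB $10,016. Book value $25,041.
Year 7 (final): $25,041 − $19,400 = $5,641. Book value $19,400.

$53,867; $38,476; $27,483; $19,631; $14,022; $10,016; $5,641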